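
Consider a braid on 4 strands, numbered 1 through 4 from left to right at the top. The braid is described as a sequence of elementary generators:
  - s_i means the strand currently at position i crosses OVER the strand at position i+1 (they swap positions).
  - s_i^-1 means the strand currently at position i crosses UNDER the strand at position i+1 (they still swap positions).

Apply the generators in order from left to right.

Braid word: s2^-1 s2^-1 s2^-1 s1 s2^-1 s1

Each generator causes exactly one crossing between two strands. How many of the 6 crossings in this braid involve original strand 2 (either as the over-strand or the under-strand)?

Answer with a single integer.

Gen 1: crossing 2x3. Involves strand 2? yes. Count so far: 1
Gen 2: crossing 3x2. Involves strand 2? yes. Count so far: 2
Gen 3: crossing 2x3. Involves strand 2? yes. Count so far: 3
Gen 4: crossing 1x3. Involves strand 2? no. Count so far: 3
Gen 5: crossing 1x2. Involves strand 2? yes. Count so far: 4
Gen 6: crossing 3x2. Involves strand 2? yes. Count so far: 5

Answer: 5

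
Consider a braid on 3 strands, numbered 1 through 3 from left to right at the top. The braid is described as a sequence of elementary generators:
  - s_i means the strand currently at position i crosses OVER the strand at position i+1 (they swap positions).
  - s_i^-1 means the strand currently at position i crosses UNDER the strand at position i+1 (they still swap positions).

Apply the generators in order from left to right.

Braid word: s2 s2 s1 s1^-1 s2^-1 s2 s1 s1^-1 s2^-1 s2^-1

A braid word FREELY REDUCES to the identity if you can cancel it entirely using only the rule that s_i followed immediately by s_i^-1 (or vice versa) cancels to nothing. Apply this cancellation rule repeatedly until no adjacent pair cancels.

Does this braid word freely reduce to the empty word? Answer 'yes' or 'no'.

Gen 1 (s2): push. Stack: [s2]
Gen 2 (s2): push. Stack: [s2 s2]
Gen 3 (s1): push. Stack: [s2 s2 s1]
Gen 4 (s1^-1): cancels prior s1. Stack: [s2 s2]
Gen 5 (s2^-1): cancels prior s2. Stack: [s2]
Gen 6 (s2): push. Stack: [s2 s2]
Gen 7 (s1): push. Stack: [s2 s2 s1]
Gen 8 (s1^-1): cancels prior s1. Stack: [s2 s2]
Gen 9 (s2^-1): cancels prior s2. Stack: [s2]
Gen 10 (s2^-1): cancels prior s2. Stack: []
Reduced word: (empty)

Answer: yes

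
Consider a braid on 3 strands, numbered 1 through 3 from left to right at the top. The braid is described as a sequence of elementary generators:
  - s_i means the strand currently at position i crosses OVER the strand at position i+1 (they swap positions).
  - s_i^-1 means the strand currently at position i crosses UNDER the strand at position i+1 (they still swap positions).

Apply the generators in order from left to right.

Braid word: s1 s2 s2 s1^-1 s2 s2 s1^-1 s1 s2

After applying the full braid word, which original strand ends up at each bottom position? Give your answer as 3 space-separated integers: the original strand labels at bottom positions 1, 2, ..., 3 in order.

Answer: 1 3 2

Derivation:
Gen 1 (s1): strand 1 crosses over strand 2. Perm now: [2 1 3]
Gen 2 (s2): strand 1 crosses over strand 3. Perm now: [2 3 1]
Gen 3 (s2): strand 3 crosses over strand 1. Perm now: [2 1 3]
Gen 4 (s1^-1): strand 2 crosses under strand 1. Perm now: [1 2 3]
Gen 5 (s2): strand 2 crosses over strand 3. Perm now: [1 3 2]
Gen 6 (s2): strand 3 crosses over strand 2. Perm now: [1 2 3]
Gen 7 (s1^-1): strand 1 crosses under strand 2. Perm now: [2 1 3]
Gen 8 (s1): strand 2 crosses over strand 1. Perm now: [1 2 3]
Gen 9 (s2): strand 2 crosses over strand 3. Perm now: [1 3 2]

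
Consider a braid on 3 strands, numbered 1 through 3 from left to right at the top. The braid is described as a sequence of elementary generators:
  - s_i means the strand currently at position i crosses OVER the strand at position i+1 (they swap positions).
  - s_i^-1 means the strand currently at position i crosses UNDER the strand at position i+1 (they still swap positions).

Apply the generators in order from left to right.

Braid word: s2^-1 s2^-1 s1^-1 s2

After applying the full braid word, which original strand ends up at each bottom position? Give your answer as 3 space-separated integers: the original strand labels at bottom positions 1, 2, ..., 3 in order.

Gen 1 (s2^-1): strand 2 crosses under strand 3. Perm now: [1 3 2]
Gen 2 (s2^-1): strand 3 crosses under strand 2. Perm now: [1 2 3]
Gen 3 (s1^-1): strand 1 crosses under strand 2. Perm now: [2 1 3]
Gen 4 (s2): strand 1 crosses over strand 3. Perm now: [2 3 1]

Answer: 2 3 1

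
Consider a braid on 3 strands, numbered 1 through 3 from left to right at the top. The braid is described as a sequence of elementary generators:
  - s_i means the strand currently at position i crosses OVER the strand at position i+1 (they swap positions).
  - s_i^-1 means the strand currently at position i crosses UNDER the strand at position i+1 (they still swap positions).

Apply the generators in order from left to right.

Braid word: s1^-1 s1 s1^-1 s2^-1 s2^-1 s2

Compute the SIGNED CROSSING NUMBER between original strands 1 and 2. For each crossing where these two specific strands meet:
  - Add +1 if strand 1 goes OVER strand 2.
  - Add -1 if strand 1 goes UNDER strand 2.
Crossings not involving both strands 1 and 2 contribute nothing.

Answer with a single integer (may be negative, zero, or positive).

Gen 1: 1 under 2. Both 1&2? yes. Contrib: -1. Sum: -1
Gen 2: 2 over 1. Both 1&2? yes. Contrib: -1. Sum: -2
Gen 3: 1 under 2. Both 1&2? yes. Contrib: -1. Sum: -3
Gen 4: crossing 1x3. Both 1&2? no. Sum: -3
Gen 5: crossing 3x1. Both 1&2? no. Sum: -3
Gen 6: crossing 1x3. Both 1&2? no. Sum: -3

Answer: -3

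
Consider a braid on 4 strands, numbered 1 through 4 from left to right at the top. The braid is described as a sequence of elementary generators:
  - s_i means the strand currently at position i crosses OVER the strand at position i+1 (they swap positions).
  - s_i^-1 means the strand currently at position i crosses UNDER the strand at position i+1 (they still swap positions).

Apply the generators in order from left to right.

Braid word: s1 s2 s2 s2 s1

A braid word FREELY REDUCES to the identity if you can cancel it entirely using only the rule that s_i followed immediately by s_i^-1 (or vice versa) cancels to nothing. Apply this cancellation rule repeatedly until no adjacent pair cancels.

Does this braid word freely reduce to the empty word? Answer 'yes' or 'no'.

Gen 1 (s1): push. Stack: [s1]
Gen 2 (s2): push. Stack: [s1 s2]
Gen 3 (s2): push. Stack: [s1 s2 s2]
Gen 4 (s2): push. Stack: [s1 s2 s2 s2]
Gen 5 (s1): push. Stack: [s1 s2 s2 s2 s1]
Reduced word: s1 s2 s2 s2 s1

Answer: no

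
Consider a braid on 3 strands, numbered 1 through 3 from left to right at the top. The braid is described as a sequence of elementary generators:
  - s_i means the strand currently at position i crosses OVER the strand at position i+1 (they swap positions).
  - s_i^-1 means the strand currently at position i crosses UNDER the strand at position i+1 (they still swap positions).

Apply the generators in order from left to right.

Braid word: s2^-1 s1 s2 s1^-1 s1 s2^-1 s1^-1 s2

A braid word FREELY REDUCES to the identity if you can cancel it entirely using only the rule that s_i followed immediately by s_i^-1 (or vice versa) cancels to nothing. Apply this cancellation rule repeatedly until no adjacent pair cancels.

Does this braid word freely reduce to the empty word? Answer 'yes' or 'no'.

Gen 1 (s2^-1): push. Stack: [s2^-1]
Gen 2 (s1): push. Stack: [s2^-1 s1]
Gen 3 (s2): push. Stack: [s2^-1 s1 s2]
Gen 4 (s1^-1): push. Stack: [s2^-1 s1 s2 s1^-1]
Gen 5 (s1): cancels prior s1^-1. Stack: [s2^-1 s1 s2]
Gen 6 (s2^-1): cancels prior s2. Stack: [s2^-1 s1]
Gen 7 (s1^-1): cancels prior s1. Stack: [s2^-1]
Gen 8 (s2): cancels prior s2^-1. Stack: []
Reduced word: (empty)

Answer: yes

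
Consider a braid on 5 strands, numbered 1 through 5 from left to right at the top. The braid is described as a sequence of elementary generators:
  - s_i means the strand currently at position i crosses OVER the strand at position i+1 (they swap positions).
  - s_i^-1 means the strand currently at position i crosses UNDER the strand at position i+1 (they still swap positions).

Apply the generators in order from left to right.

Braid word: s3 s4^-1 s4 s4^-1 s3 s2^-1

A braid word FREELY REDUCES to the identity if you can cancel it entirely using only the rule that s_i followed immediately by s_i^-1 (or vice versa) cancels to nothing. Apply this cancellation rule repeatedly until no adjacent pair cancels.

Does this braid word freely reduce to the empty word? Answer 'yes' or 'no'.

Answer: no

Derivation:
Gen 1 (s3): push. Stack: [s3]
Gen 2 (s4^-1): push. Stack: [s3 s4^-1]
Gen 3 (s4): cancels prior s4^-1. Stack: [s3]
Gen 4 (s4^-1): push. Stack: [s3 s4^-1]
Gen 5 (s3): push. Stack: [s3 s4^-1 s3]
Gen 6 (s2^-1): push. Stack: [s3 s4^-1 s3 s2^-1]
Reduced word: s3 s4^-1 s3 s2^-1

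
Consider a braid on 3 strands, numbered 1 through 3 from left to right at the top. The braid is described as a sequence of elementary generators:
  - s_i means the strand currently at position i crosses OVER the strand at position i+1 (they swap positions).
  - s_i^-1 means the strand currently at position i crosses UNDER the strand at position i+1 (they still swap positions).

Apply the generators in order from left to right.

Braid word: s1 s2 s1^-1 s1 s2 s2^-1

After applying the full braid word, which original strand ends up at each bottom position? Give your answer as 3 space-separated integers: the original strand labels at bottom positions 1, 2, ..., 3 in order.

Gen 1 (s1): strand 1 crosses over strand 2. Perm now: [2 1 3]
Gen 2 (s2): strand 1 crosses over strand 3. Perm now: [2 3 1]
Gen 3 (s1^-1): strand 2 crosses under strand 3. Perm now: [3 2 1]
Gen 4 (s1): strand 3 crosses over strand 2. Perm now: [2 3 1]
Gen 5 (s2): strand 3 crosses over strand 1. Perm now: [2 1 3]
Gen 6 (s2^-1): strand 1 crosses under strand 3. Perm now: [2 3 1]

Answer: 2 3 1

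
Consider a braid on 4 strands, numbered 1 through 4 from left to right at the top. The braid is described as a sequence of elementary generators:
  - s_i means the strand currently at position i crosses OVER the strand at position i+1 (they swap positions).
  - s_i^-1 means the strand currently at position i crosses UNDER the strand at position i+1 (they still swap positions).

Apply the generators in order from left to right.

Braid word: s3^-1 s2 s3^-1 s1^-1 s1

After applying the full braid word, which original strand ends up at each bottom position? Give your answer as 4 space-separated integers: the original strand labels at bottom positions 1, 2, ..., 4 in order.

Gen 1 (s3^-1): strand 3 crosses under strand 4. Perm now: [1 2 4 3]
Gen 2 (s2): strand 2 crosses over strand 4. Perm now: [1 4 2 3]
Gen 3 (s3^-1): strand 2 crosses under strand 3. Perm now: [1 4 3 2]
Gen 4 (s1^-1): strand 1 crosses under strand 4. Perm now: [4 1 3 2]
Gen 5 (s1): strand 4 crosses over strand 1. Perm now: [1 4 3 2]

Answer: 1 4 3 2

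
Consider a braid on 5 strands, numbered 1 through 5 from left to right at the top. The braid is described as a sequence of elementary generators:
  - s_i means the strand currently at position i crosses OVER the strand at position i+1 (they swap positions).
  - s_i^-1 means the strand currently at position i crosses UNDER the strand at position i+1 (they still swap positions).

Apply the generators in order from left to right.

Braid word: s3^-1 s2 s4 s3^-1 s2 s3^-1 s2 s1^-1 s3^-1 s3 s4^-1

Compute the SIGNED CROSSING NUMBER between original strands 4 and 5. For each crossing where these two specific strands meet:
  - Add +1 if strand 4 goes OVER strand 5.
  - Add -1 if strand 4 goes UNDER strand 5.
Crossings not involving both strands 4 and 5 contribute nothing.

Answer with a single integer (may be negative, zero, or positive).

Gen 1: crossing 3x4. Both 4&5? no. Sum: 0
Gen 2: crossing 2x4. Both 4&5? no. Sum: 0
Gen 3: crossing 3x5. Both 4&5? no. Sum: 0
Gen 4: crossing 2x5. Both 4&5? no. Sum: 0
Gen 5: 4 over 5. Both 4&5? yes. Contrib: +1. Sum: 1
Gen 6: crossing 4x2. Both 4&5? no. Sum: 1
Gen 7: crossing 5x2. Both 4&5? no. Sum: 1
Gen 8: crossing 1x2. Both 4&5? no. Sum: 1
Gen 9: 5 under 4. Both 4&5? yes. Contrib: +1. Sum: 2
Gen 10: 4 over 5. Both 4&5? yes. Contrib: +1. Sum: 3
Gen 11: crossing 4x3. Both 4&5? no. Sum: 3

Answer: 3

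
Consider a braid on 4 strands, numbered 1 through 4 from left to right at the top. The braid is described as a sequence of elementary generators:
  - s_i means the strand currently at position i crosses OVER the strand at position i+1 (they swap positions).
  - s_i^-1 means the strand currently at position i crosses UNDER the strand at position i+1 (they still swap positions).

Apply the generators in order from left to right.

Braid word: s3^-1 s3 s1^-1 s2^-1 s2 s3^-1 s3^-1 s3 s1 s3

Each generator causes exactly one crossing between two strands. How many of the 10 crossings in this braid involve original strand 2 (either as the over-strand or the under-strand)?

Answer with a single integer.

Gen 1: crossing 3x4. Involves strand 2? no. Count so far: 0
Gen 2: crossing 4x3. Involves strand 2? no. Count so far: 0
Gen 3: crossing 1x2. Involves strand 2? yes. Count so far: 1
Gen 4: crossing 1x3. Involves strand 2? no. Count so far: 1
Gen 5: crossing 3x1. Involves strand 2? no. Count so far: 1
Gen 6: crossing 3x4. Involves strand 2? no. Count so far: 1
Gen 7: crossing 4x3. Involves strand 2? no. Count so far: 1
Gen 8: crossing 3x4. Involves strand 2? no. Count so far: 1
Gen 9: crossing 2x1. Involves strand 2? yes. Count so far: 2
Gen 10: crossing 4x3. Involves strand 2? no. Count so far: 2

Answer: 2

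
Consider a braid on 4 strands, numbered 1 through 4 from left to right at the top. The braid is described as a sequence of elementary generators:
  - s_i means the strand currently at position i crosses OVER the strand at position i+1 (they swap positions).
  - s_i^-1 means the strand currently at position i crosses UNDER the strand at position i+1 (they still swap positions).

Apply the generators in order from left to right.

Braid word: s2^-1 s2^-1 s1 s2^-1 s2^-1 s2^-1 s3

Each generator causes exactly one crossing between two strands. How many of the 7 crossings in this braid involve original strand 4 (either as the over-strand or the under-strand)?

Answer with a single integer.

Answer: 1

Derivation:
Gen 1: crossing 2x3. Involves strand 4? no. Count so far: 0
Gen 2: crossing 3x2. Involves strand 4? no. Count so far: 0
Gen 3: crossing 1x2. Involves strand 4? no. Count so far: 0
Gen 4: crossing 1x3. Involves strand 4? no. Count so far: 0
Gen 5: crossing 3x1. Involves strand 4? no. Count so far: 0
Gen 6: crossing 1x3. Involves strand 4? no. Count so far: 0
Gen 7: crossing 1x4. Involves strand 4? yes. Count so far: 1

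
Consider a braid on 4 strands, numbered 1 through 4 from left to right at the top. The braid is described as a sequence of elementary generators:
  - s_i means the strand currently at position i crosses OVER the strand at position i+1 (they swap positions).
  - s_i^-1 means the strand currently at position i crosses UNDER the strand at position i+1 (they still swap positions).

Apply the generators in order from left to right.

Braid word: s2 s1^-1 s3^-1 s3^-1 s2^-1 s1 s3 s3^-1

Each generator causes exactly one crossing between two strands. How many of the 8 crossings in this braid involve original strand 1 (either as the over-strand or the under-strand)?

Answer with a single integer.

Answer: 4

Derivation:
Gen 1: crossing 2x3. Involves strand 1? no. Count so far: 0
Gen 2: crossing 1x3. Involves strand 1? yes. Count so far: 1
Gen 3: crossing 2x4. Involves strand 1? no. Count so far: 1
Gen 4: crossing 4x2. Involves strand 1? no. Count so far: 1
Gen 5: crossing 1x2. Involves strand 1? yes. Count so far: 2
Gen 6: crossing 3x2. Involves strand 1? no. Count so far: 2
Gen 7: crossing 1x4. Involves strand 1? yes. Count so far: 3
Gen 8: crossing 4x1. Involves strand 1? yes. Count so far: 4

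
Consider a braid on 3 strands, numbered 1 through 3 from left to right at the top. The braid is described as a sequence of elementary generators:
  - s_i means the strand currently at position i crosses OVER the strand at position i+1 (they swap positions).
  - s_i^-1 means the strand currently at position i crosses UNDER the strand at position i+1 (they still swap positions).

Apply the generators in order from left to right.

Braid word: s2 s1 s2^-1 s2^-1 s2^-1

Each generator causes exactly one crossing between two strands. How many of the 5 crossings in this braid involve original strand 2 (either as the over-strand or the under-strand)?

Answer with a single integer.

Gen 1: crossing 2x3. Involves strand 2? yes. Count so far: 1
Gen 2: crossing 1x3. Involves strand 2? no. Count so far: 1
Gen 3: crossing 1x2. Involves strand 2? yes. Count so far: 2
Gen 4: crossing 2x1. Involves strand 2? yes. Count so far: 3
Gen 5: crossing 1x2. Involves strand 2? yes. Count so far: 4

Answer: 4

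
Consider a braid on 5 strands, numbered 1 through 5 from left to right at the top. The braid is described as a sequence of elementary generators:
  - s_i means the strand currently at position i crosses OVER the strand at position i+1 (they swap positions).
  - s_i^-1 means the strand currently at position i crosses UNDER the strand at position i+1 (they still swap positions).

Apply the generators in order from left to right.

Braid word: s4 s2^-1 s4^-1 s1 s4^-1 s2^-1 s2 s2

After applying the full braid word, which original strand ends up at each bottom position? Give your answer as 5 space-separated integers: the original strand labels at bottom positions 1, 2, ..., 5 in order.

Answer: 3 2 1 5 4

Derivation:
Gen 1 (s4): strand 4 crosses over strand 5. Perm now: [1 2 3 5 4]
Gen 2 (s2^-1): strand 2 crosses under strand 3. Perm now: [1 3 2 5 4]
Gen 3 (s4^-1): strand 5 crosses under strand 4. Perm now: [1 3 2 4 5]
Gen 4 (s1): strand 1 crosses over strand 3. Perm now: [3 1 2 4 5]
Gen 5 (s4^-1): strand 4 crosses under strand 5. Perm now: [3 1 2 5 4]
Gen 6 (s2^-1): strand 1 crosses under strand 2. Perm now: [3 2 1 5 4]
Gen 7 (s2): strand 2 crosses over strand 1. Perm now: [3 1 2 5 4]
Gen 8 (s2): strand 1 crosses over strand 2. Perm now: [3 2 1 5 4]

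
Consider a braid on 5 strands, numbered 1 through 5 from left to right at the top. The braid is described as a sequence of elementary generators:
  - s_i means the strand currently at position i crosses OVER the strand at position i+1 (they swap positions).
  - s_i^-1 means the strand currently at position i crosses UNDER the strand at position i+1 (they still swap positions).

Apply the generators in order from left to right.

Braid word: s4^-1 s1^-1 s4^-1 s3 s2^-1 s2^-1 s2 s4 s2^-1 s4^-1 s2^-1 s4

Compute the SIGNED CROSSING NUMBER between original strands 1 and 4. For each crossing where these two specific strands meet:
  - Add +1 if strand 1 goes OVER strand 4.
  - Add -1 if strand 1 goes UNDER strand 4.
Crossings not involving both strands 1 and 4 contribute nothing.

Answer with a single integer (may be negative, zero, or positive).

Gen 1: crossing 4x5. Both 1&4? no. Sum: 0
Gen 2: crossing 1x2. Both 1&4? no. Sum: 0
Gen 3: crossing 5x4. Both 1&4? no. Sum: 0
Gen 4: crossing 3x4. Both 1&4? no. Sum: 0
Gen 5: 1 under 4. Both 1&4? yes. Contrib: -1. Sum: -1
Gen 6: 4 under 1. Both 1&4? yes. Contrib: +1. Sum: 0
Gen 7: 1 over 4. Both 1&4? yes. Contrib: +1. Sum: 1
Gen 8: crossing 3x5. Both 1&4? no. Sum: 1
Gen 9: 4 under 1. Both 1&4? yes. Contrib: +1. Sum: 2
Gen 10: crossing 5x3. Both 1&4? no. Sum: 2
Gen 11: 1 under 4. Both 1&4? yes. Contrib: -1. Sum: 1
Gen 12: crossing 3x5. Both 1&4? no. Sum: 1

Answer: 1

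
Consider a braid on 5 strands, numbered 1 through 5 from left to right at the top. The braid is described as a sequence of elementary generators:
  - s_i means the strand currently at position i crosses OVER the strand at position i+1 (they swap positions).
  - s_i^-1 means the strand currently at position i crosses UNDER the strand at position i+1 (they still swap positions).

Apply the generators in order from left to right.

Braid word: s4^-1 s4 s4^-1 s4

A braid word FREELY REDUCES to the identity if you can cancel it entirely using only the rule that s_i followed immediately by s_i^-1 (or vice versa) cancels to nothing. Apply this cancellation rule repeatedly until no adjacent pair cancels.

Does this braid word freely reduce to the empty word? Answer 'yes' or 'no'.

Gen 1 (s4^-1): push. Stack: [s4^-1]
Gen 2 (s4): cancels prior s4^-1. Stack: []
Gen 3 (s4^-1): push. Stack: [s4^-1]
Gen 4 (s4): cancels prior s4^-1. Stack: []
Reduced word: (empty)

Answer: yes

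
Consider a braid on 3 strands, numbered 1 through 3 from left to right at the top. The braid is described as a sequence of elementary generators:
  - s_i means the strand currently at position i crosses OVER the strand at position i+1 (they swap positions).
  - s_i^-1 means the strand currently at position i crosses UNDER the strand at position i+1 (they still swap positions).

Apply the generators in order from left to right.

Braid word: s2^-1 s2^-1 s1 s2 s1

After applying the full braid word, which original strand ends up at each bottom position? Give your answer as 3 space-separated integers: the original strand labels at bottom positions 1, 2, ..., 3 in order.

Answer: 3 2 1

Derivation:
Gen 1 (s2^-1): strand 2 crosses under strand 3. Perm now: [1 3 2]
Gen 2 (s2^-1): strand 3 crosses under strand 2. Perm now: [1 2 3]
Gen 3 (s1): strand 1 crosses over strand 2. Perm now: [2 1 3]
Gen 4 (s2): strand 1 crosses over strand 3. Perm now: [2 3 1]
Gen 5 (s1): strand 2 crosses over strand 3. Perm now: [3 2 1]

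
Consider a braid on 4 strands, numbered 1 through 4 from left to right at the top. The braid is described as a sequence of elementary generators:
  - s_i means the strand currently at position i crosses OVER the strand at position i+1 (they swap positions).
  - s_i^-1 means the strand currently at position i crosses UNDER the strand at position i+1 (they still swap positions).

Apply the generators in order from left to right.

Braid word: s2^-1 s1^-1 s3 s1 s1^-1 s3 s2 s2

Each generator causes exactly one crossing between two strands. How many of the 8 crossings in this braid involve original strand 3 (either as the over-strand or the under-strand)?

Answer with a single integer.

Gen 1: crossing 2x3. Involves strand 3? yes. Count so far: 1
Gen 2: crossing 1x3. Involves strand 3? yes. Count so far: 2
Gen 3: crossing 2x4. Involves strand 3? no. Count so far: 2
Gen 4: crossing 3x1. Involves strand 3? yes. Count so far: 3
Gen 5: crossing 1x3. Involves strand 3? yes. Count so far: 4
Gen 6: crossing 4x2. Involves strand 3? no. Count so far: 4
Gen 7: crossing 1x2. Involves strand 3? no. Count so far: 4
Gen 8: crossing 2x1. Involves strand 3? no. Count so far: 4

Answer: 4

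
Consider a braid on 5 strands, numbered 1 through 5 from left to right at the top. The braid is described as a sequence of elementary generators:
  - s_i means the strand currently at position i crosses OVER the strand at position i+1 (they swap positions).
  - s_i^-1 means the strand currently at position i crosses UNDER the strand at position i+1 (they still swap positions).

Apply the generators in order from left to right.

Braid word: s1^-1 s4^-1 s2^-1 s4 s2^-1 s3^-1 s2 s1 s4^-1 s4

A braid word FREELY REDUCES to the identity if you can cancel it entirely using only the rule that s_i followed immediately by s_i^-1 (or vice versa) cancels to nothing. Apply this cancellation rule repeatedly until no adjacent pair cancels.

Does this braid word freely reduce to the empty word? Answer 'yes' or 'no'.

Answer: no

Derivation:
Gen 1 (s1^-1): push. Stack: [s1^-1]
Gen 2 (s4^-1): push. Stack: [s1^-1 s4^-1]
Gen 3 (s2^-1): push. Stack: [s1^-1 s4^-1 s2^-1]
Gen 4 (s4): push. Stack: [s1^-1 s4^-1 s2^-1 s4]
Gen 5 (s2^-1): push. Stack: [s1^-1 s4^-1 s2^-1 s4 s2^-1]
Gen 6 (s3^-1): push. Stack: [s1^-1 s4^-1 s2^-1 s4 s2^-1 s3^-1]
Gen 7 (s2): push. Stack: [s1^-1 s4^-1 s2^-1 s4 s2^-1 s3^-1 s2]
Gen 8 (s1): push. Stack: [s1^-1 s4^-1 s2^-1 s4 s2^-1 s3^-1 s2 s1]
Gen 9 (s4^-1): push. Stack: [s1^-1 s4^-1 s2^-1 s4 s2^-1 s3^-1 s2 s1 s4^-1]
Gen 10 (s4): cancels prior s4^-1. Stack: [s1^-1 s4^-1 s2^-1 s4 s2^-1 s3^-1 s2 s1]
Reduced word: s1^-1 s4^-1 s2^-1 s4 s2^-1 s3^-1 s2 s1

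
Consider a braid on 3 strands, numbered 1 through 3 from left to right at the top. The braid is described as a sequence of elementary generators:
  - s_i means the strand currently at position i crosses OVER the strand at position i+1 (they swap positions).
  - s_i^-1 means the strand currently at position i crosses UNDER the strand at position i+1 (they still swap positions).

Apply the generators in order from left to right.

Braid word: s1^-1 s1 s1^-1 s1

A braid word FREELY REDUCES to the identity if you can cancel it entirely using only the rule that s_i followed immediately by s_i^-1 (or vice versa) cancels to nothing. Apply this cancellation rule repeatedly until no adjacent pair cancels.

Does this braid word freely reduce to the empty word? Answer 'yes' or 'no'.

Answer: yes

Derivation:
Gen 1 (s1^-1): push. Stack: [s1^-1]
Gen 2 (s1): cancels prior s1^-1. Stack: []
Gen 3 (s1^-1): push. Stack: [s1^-1]
Gen 4 (s1): cancels prior s1^-1. Stack: []
Reduced word: (empty)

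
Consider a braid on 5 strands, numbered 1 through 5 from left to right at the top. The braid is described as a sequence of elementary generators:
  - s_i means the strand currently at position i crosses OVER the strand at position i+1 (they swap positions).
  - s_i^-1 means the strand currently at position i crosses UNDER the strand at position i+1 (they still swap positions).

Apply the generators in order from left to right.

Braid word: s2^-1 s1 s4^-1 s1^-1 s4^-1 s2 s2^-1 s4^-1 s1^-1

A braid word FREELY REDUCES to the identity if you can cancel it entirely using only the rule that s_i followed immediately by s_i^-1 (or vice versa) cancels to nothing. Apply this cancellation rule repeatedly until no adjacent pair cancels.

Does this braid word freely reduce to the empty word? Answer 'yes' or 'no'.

Answer: no

Derivation:
Gen 1 (s2^-1): push. Stack: [s2^-1]
Gen 2 (s1): push. Stack: [s2^-1 s1]
Gen 3 (s4^-1): push. Stack: [s2^-1 s1 s4^-1]
Gen 4 (s1^-1): push. Stack: [s2^-1 s1 s4^-1 s1^-1]
Gen 5 (s4^-1): push. Stack: [s2^-1 s1 s4^-1 s1^-1 s4^-1]
Gen 6 (s2): push. Stack: [s2^-1 s1 s4^-1 s1^-1 s4^-1 s2]
Gen 7 (s2^-1): cancels prior s2. Stack: [s2^-1 s1 s4^-1 s1^-1 s4^-1]
Gen 8 (s4^-1): push. Stack: [s2^-1 s1 s4^-1 s1^-1 s4^-1 s4^-1]
Gen 9 (s1^-1): push. Stack: [s2^-1 s1 s4^-1 s1^-1 s4^-1 s4^-1 s1^-1]
Reduced word: s2^-1 s1 s4^-1 s1^-1 s4^-1 s4^-1 s1^-1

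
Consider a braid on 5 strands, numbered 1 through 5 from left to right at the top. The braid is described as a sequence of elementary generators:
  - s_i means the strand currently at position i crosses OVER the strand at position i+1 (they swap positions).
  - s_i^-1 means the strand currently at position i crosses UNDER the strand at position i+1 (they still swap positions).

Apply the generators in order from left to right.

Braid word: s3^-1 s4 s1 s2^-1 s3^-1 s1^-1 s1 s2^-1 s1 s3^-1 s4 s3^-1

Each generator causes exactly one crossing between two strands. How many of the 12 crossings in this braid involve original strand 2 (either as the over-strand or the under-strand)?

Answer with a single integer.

Gen 1: crossing 3x4. Involves strand 2? no. Count so far: 0
Gen 2: crossing 3x5. Involves strand 2? no. Count so far: 0
Gen 3: crossing 1x2. Involves strand 2? yes. Count so far: 1
Gen 4: crossing 1x4. Involves strand 2? no. Count so far: 1
Gen 5: crossing 1x5. Involves strand 2? no. Count so far: 1
Gen 6: crossing 2x4. Involves strand 2? yes. Count so far: 2
Gen 7: crossing 4x2. Involves strand 2? yes. Count so far: 3
Gen 8: crossing 4x5. Involves strand 2? no. Count so far: 3
Gen 9: crossing 2x5. Involves strand 2? yes. Count so far: 4
Gen 10: crossing 4x1. Involves strand 2? no. Count so far: 4
Gen 11: crossing 4x3. Involves strand 2? no. Count so far: 4
Gen 12: crossing 1x3. Involves strand 2? no. Count so far: 4

Answer: 4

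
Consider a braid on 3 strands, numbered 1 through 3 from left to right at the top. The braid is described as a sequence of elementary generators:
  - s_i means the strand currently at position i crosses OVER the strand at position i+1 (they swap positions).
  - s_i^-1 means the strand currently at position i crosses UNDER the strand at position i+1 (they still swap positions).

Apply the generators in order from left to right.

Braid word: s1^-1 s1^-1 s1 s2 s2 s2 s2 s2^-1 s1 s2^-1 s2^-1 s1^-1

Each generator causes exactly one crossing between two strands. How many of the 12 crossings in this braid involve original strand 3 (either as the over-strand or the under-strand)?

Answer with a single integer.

Gen 1: crossing 1x2. Involves strand 3? no. Count so far: 0
Gen 2: crossing 2x1. Involves strand 3? no. Count so far: 0
Gen 3: crossing 1x2. Involves strand 3? no. Count so far: 0
Gen 4: crossing 1x3. Involves strand 3? yes. Count so far: 1
Gen 5: crossing 3x1. Involves strand 3? yes. Count so far: 2
Gen 6: crossing 1x3. Involves strand 3? yes. Count so far: 3
Gen 7: crossing 3x1. Involves strand 3? yes. Count so far: 4
Gen 8: crossing 1x3. Involves strand 3? yes. Count so far: 5
Gen 9: crossing 2x3. Involves strand 3? yes. Count so far: 6
Gen 10: crossing 2x1. Involves strand 3? no. Count so far: 6
Gen 11: crossing 1x2. Involves strand 3? no. Count so far: 6
Gen 12: crossing 3x2. Involves strand 3? yes. Count so far: 7

Answer: 7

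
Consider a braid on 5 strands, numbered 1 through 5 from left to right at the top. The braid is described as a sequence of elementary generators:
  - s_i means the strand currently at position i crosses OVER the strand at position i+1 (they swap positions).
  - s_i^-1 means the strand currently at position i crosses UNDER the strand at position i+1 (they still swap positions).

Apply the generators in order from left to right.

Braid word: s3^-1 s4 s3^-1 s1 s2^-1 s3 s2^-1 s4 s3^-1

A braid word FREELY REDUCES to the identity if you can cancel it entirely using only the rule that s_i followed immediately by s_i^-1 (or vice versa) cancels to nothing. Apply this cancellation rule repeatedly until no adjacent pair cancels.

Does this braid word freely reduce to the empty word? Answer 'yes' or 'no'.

Gen 1 (s3^-1): push. Stack: [s3^-1]
Gen 2 (s4): push. Stack: [s3^-1 s4]
Gen 3 (s3^-1): push. Stack: [s3^-1 s4 s3^-1]
Gen 4 (s1): push. Stack: [s3^-1 s4 s3^-1 s1]
Gen 5 (s2^-1): push. Stack: [s3^-1 s4 s3^-1 s1 s2^-1]
Gen 6 (s3): push. Stack: [s3^-1 s4 s3^-1 s1 s2^-1 s3]
Gen 7 (s2^-1): push. Stack: [s3^-1 s4 s3^-1 s1 s2^-1 s3 s2^-1]
Gen 8 (s4): push. Stack: [s3^-1 s4 s3^-1 s1 s2^-1 s3 s2^-1 s4]
Gen 9 (s3^-1): push. Stack: [s3^-1 s4 s3^-1 s1 s2^-1 s3 s2^-1 s4 s3^-1]
Reduced word: s3^-1 s4 s3^-1 s1 s2^-1 s3 s2^-1 s4 s3^-1

Answer: no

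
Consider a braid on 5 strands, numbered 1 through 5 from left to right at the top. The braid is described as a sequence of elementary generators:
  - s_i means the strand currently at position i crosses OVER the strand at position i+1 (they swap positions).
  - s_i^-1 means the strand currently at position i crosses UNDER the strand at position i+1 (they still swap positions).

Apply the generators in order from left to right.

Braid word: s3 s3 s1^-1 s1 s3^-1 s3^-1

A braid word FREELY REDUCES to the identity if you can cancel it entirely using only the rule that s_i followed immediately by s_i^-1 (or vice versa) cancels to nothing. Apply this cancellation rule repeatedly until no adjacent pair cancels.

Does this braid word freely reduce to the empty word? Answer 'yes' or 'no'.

Gen 1 (s3): push. Stack: [s3]
Gen 2 (s3): push. Stack: [s3 s3]
Gen 3 (s1^-1): push. Stack: [s3 s3 s1^-1]
Gen 4 (s1): cancels prior s1^-1. Stack: [s3 s3]
Gen 5 (s3^-1): cancels prior s3. Stack: [s3]
Gen 6 (s3^-1): cancels prior s3. Stack: []
Reduced word: (empty)

Answer: yes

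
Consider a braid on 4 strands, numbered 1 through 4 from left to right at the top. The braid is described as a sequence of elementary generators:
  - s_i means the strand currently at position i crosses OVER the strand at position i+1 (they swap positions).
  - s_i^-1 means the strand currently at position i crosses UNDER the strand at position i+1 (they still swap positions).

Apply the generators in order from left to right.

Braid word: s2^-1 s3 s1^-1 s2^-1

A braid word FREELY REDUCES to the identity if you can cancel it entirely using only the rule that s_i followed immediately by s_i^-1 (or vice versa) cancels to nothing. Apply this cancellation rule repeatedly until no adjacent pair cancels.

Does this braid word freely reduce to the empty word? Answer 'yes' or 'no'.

Answer: no

Derivation:
Gen 1 (s2^-1): push. Stack: [s2^-1]
Gen 2 (s3): push. Stack: [s2^-1 s3]
Gen 3 (s1^-1): push. Stack: [s2^-1 s3 s1^-1]
Gen 4 (s2^-1): push. Stack: [s2^-1 s3 s1^-1 s2^-1]
Reduced word: s2^-1 s3 s1^-1 s2^-1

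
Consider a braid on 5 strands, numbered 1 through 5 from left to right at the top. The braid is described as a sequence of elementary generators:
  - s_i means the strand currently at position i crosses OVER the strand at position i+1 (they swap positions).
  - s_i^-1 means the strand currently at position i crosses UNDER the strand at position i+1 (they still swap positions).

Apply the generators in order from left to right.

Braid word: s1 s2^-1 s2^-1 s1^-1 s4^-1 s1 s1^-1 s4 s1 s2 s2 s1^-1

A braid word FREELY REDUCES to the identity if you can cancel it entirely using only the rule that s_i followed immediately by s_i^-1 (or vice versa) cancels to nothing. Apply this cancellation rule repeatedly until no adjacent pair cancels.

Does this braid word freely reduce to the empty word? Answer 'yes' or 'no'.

Gen 1 (s1): push. Stack: [s1]
Gen 2 (s2^-1): push. Stack: [s1 s2^-1]
Gen 3 (s2^-1): push. Stack: [s1 s2^-1 s2^-1]
Gen 4 (s1^-1): push. Stack: [s1 s2^-1 s2^-1 s1^-1]
Gen 5 (s4^-1): push. Stack: [s1 s2^-1 s2^-1 s1^-1 s4^-1]
Gen 6 (s1): push. Stack: [s1 s2^-1 s2^-1 s1^-1 s4^-1 s1]
Gen 7 (s1^-1): cancels prior s1. Stack: [s1 s2^-1 s2^-1 s1^-1 s4^-1]
Gen 8 (s4): cancels prior s4^-1. Stack: [s1 s2^-1 s2^-1 s1^-1]
Gen 9 (s1): cancels prior s1^-1. Stack: [s1 s2^-1 s2^-1]
Gen 10 (s2): cancels prior s2^-1. Stack: [s1 s2^-1]
Gen 11 (s2): cancels prior s2^-1. Stack: [s1]
Gen 12 (s1^-1): cancels prior s1. Stack: []
Reduced word: (empty)

Answer: yes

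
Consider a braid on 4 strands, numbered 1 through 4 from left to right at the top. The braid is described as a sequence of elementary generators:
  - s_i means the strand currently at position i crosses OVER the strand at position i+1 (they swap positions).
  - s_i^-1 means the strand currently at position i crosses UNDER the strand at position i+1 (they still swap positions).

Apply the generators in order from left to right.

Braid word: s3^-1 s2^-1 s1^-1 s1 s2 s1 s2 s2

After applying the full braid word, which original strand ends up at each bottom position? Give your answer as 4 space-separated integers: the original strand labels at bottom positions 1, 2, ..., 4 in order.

Answer: 2 1 4 3

Derivation:
Gen 1 (s3^-1): strand 3 crosses under strand 4. Perm now: [1 2 4 3]
Gen 2 (s2^-1): strand 2 crosses under strand 4. Perm now: [1 4 2 3]
Gen 3 (s1^-1): strand 1 crosses under strand 4. Perm now: [4 1 2 3]
Gen 4 (s1): strand 4 crosses over strand 1. Perm now: [1 4 2 3]
Gen 5 (s2): strand 4 crosses over strand 2. Perm now: [1 2 4 3]
Gen 6 (s1): strand 1 crosses over strand 2. Perm now: [2 1 4 3]
Gen 7 (s2): strand 1 crosses over strand 4. Perm now: [2 4 1 3]
Gen 8 (s2): strand 4 crosses over strand 1. Perm now: [2 1 4 3]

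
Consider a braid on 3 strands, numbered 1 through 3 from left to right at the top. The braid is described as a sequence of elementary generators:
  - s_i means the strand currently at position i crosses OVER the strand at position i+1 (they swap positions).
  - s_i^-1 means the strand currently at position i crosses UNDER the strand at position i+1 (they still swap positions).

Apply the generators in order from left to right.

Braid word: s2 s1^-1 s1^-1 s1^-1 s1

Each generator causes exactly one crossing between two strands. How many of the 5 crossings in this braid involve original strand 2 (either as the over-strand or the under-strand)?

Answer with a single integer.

Gen 1: crossing 2x3. Involves strand 2? yes. Count so far: 1
Gen 2: crossing 1x3. Involves strand 2? no. Count so far: 1
Gen 3: crossing 3x1. Involves strand 2? no. Count so far: 1
Gen 4: crossing 1x3. Involves strand 2? no. Count so far: 1
Gen 5: crossing 3x1. Involves strand 2? no. Count so far: 1

Answer: 1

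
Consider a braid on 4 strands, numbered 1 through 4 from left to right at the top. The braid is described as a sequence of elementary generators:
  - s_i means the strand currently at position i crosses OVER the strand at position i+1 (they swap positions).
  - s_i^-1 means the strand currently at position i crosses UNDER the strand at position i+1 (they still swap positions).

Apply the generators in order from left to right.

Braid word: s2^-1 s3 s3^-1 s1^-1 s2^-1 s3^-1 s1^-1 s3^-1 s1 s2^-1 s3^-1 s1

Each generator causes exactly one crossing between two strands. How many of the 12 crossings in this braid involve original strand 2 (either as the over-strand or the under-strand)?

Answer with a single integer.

Gen 1: crossing 2x3. Involves strand 2? yes. Count so far: 1
Gen 2: crossing 2x4. Involves strand 2? yes. Count so far: 2
Gen 3: crossing 4x2. Involves strand 2? yes. Count so far: 3
Gen 4: crossing 1x3. Involves strand 2? no. Count so far: 3
Gen 5: crossing 1x2. Involves strand 2? yes. Count so far: 4
Gen 6: crossing 1x4. Involves strand 2? no. Count so far: 4
Gen 7: crossing 3x2. Involves strand 2? yes. Count so far: 5
Gen 8: crossing 4x1. Involves strand 2? no. Count so far: 5
Gen 9: crossing 2x3. Involves strand 2? yes. Count so far: 6
Gen 10: crossing 2x1. Involves strand 2? yes. Count so far: 7
Gen 11: crossing 2x4. Involves strand 2? yes. Count so far: 8
Gen 12: crossing 3x1. Involves strand 2? no. Count so far: 8

Answer: 8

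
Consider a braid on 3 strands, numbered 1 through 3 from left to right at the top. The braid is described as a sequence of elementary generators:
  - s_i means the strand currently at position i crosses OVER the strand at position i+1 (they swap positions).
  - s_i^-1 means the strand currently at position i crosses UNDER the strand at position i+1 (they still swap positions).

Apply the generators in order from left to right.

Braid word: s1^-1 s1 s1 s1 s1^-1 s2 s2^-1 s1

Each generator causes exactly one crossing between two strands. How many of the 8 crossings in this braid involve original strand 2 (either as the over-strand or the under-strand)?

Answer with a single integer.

Gen 1: crossing 1x2. Involves strand 2? yes. Count so far: 1
Gen 2: crossing 2x1. Involves strand 2? yes. Count so far: 2
Gen 3: crossing 1x2. Involves strand 2? yes. Count so far: 3
Gen 4: crossing 2x1. Involves strand 2? yes. Count so far: 4
Gen 5: crossing 1x2. Involves strand 2? yes. Count so far: 5
Gen 6: crossing 1x3. Involves strand 2? no. Count so far: 5
Gen 7: crossing 3x1. Involves strand 2? no. Count so far: 5
Gen 8: crossing 2x1. Involves strand 2? yes. Count so far: 6

Answer: 6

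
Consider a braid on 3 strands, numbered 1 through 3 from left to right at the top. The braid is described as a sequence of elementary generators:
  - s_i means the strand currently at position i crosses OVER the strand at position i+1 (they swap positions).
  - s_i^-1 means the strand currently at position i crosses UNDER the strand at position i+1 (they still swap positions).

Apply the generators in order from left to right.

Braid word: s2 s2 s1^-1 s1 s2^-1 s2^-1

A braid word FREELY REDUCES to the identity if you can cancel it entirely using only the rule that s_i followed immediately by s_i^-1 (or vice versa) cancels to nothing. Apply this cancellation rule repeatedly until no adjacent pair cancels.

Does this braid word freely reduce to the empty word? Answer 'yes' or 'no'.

Answer: yes

Derivation:
Gen 1 (s2): push. Stack: [s2]
Gen 2 (s2): push. Stack: [s2 s2]
Gen 3 (s1^-1): push. Stack: [s2 s2 s1^-1]
Gen 4 (s1): cancels prior s1^-1. Stack: [s2 s2]
Gen 5 (s2^-1): cancels prior s2. Stack: [s2]
Gen 6 (s2^-1): cancels prior s2. Stack: []
Reduced word: (empty)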